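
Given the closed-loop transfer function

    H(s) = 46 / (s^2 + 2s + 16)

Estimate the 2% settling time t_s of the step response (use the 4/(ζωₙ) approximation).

Comparing s^2 + 2s + 16 to s^2 + 2ζωₙs + ωₙ²: ωₙ = 4 rad/s and ζ = 2/(2·4) = 0.25.
ζωₙ = 2/2 = 1, so t_s ≈ 4/(ζωₙ) = 4/1 = 4 s.

t_s ≈ 4 s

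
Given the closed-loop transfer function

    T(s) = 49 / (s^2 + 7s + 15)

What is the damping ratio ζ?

Compare the denominator to the standard form s^2 + 2ζωₙs + ωₙ².
ωₙ² = 15, so ωₙ = √15 ≈ 3.873 rad/s.
2ζωₙ = 7, so ζ = 7/(2·√15) ≈ 0.9037.
With ζ = 0.9037 the response is underdamped.

ζ ≈ 0.9037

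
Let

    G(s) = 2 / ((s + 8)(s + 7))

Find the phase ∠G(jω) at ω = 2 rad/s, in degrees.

∠G(j2) ≈ -29.98°

At s = j2: numerator = 2, denominator = 52 + j30.
∠G = ∠num − ∠den = 0° − (29.982°) = -29.98°.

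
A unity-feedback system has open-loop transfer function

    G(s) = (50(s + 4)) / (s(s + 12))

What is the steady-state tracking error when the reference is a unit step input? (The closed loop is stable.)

e_ss = 0

G(s) has one pole at the origin.
This is a Type 1 system; for a step input the steady-state error is zero.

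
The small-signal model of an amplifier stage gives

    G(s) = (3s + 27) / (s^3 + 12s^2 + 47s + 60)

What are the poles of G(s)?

The poles are the roots of the denominator s^3 + 12s^2 + 47s + 60 = 0.
Trying s = -4: the polynomial evaluates to 0, so (s + 4) is a factor.
Dividing out leaves s^2 + 8s + 15 = 0.
Factoring the quadratic: (s + 3)(s + 5) = 0.

s = -4, -3, -5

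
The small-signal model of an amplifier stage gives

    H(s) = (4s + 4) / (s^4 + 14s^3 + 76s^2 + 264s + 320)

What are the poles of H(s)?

The poles are the roots of the denominator s^4 + 14s^3 + 76s^2 + 264s + 320 = 0.
Trying s = -8: the polynomial evaluates to 0, so (s + 8) is a factor.
Dividing out leaves s^3 + 6s^2 + 28s + 40 = 0.
This factors further as (s^2 + 4s + 20)(s + 2) = 0.

s = -2 ± 4j, -8, -2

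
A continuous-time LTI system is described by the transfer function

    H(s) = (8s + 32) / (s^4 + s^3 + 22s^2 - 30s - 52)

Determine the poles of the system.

The poles are the roots of the denominator s^4 + s^3 + 22s^2 - 30s - 52 = 0.
Trying s = -1: the polynomial evaluates to 0, so (s + 1) is a factor.
Dividing out leaves s^3 + 22s - 52 = 0.
This factors further as (s^2 + 2s + 26)(s - 2) = 0.

s = -1 + 5j, -1 - 5j, -1, 2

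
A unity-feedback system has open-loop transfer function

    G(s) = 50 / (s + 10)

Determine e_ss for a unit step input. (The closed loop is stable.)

G(s) has no poles at the origin.
This is a Type 0 system. Kp = lim_{s→0} G(s) = 50/10 = 5.
e_ss = 1/(1 + Kp) = 1/(1 + 5) = 1/6 ≈ 0.1667.

e_ss = 0.1667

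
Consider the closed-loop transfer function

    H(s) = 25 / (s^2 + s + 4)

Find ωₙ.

ωₙ = 2 rad/s

Compare the denominator to the standard form s^2 + 2ζωₙs + ωₙ².
ωₙ² = 4, so ωₙ = 2 rad/s.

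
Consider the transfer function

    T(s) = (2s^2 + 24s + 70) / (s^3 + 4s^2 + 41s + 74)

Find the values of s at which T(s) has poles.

The poles are the roots of the denominator s^3 + 4s^2 + 41s + 74 = 0.
Trying s = -2: the polynomial evaluates to 0, so (s + 2) is a factor.
Dividing out leaves s^2 + 2s + 37 = 0.
The quadratic formula then gives s = -1 ± 6j.

s = -1 ± 6j, -2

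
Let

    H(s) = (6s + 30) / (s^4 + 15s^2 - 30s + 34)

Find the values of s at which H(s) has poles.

s = 1 + j, 1 - j, -1 + 4j, -1 - 4j

The poles are the roots of the denominator s^4 + 15s^2 - 30s + 34 = 0.
No real roots exist; factor into two real quadratics: (s^2 - 2s + 2)(s^2 + 2s + 17) = 0.
Each quadratic gives a conjugate pair via the quadratic formula.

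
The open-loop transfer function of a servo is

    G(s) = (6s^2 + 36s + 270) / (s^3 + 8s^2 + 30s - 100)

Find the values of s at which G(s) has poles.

The poles are the roots of the denominator s^3 + 8s^2 + 30s - 100 = 0.
Trying s = 2: the polynomial evaluates to 0, so (s - 2) is a factor.
Dividing out leaves s^2 + 10s + 50 = 0.
The quadratic formula then gives s = -5 ± 5j.

s = -5 + 5j, -5 - 5j, 2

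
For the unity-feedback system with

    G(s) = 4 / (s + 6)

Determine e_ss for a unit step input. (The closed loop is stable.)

G(s) has no poles at the origin.
This is a Type 0 system. Kp = lim_{s→0} G(s) = 4/6 = 2/3.
e_ss = 1/(1 + Kp) = 1/(1 + 2/3) = 3/5 ≈ 0.6000.

e_ss = 0.6000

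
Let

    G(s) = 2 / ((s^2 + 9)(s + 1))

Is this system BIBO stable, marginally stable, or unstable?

marginally stable

The poles can be read from the denominator factors: s = ±3j, -1.
Since the simple pole(s) at s = 3j, -3j lie on the jω-axis with none in the right half-plane, the system is marginally stable.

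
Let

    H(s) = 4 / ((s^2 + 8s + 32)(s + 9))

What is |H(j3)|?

Substitute s = j3: numerator = 4, denominator = 135 + j285.
|H(j3)| = |4| / |135 + j285| = 4 / 315.36 ≈ 0.01268.

|H(j3)| ≈ 0.01268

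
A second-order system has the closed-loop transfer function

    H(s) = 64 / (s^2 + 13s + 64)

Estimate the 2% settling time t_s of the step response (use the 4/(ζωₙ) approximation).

t_s ≈ 0.6154 s

Comparing s^2 + 13s + 64 to s^2 + 2ζωₙs + ωₙ²: ωₙ = 8 rad/s and ζ = 13/(2·8) = 0.8125.
ζωₙ = 13/2 = 6.5, so t_s ≈ 4/(ζωₙ) = 4/6.5 ≈ 0.6154 s.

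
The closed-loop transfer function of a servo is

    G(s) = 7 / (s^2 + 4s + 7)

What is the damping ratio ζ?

ζ ≈ 0.7559

Compare the denominator to the standard form s^2 + 2ζωₙs + ωₙ².
ωₙ² = 7, so ωₙ = √7 ≈ 2.646 rad/s.
2ζωₙ = 4, so ζ = 4/(2·√7) ≈ 0.7559.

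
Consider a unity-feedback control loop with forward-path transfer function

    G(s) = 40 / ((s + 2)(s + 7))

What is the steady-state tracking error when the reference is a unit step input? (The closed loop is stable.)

G(s) has no poles at the origin.
This is a Type 0 system. Kp = lim_{s→0} G(s) = 40/14 = 20/7.
e_ss = 1/(1 + Kp) = 1/(1 + 20/7) = 7/27 ≈ 0.2593.

e_ss = 0.2593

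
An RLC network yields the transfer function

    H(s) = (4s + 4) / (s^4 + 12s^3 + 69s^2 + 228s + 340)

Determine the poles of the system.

s = -4 ± j, -2 ± 4j

The poles are the roots of the denominator s^4 + 12s^3 + 69s^2 + 228s + 340 = 0.
No real roots exist; factor into two real quadratics: (s^2 + 8s + 17)(s^2 + 4s + 20) = 0.
Each quadratic gives a conjugate pair via the quadratic formula.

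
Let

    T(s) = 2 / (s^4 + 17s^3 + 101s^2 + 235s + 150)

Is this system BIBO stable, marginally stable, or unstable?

The denominator s^4 + 17s^3 + 101s^2 + 235s + 150 factors as (s + 1)(s + 6)(s + 5)^2, giving poles at s = -1, -6, -5, -5.
Since all poles lie strictly in the left half-plane, the system is stable.

stable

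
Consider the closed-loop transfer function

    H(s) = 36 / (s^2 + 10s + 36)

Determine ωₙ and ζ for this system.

Compare the denominator to the standard form s^2 + 2ζωₙs + ωₙ².
ωₙ² = 36, so ωₙ = 6 rad/s.
2ζωₙ = 10, so ζ = 10/(2·6) ≈ 0.8333.

ωₙ = 6 rad/s, ζ ≈ 0.8333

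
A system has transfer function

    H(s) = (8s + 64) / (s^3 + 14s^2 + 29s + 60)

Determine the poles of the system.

s = -1 ± 2j, -12

The poles are the roots of the denominator s^3 + 14s^2 + 29s + 60 = 0.
Trying s = -12: the polynomial evaluates to 0, so (s + 12) is a factor.
Dividing out leaves s^2 + 2s + 5 = 0.
The quadratic formula then gives s = -1 ± 2j.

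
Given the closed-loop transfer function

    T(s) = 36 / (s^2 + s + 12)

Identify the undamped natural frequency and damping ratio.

Compare the denominator to the standard form s^2 + 2ζωₙs + ωₙ².
ωₙ² = 12, so ωₙ = √12 ≈ 3.464 rad/s.
2ζωₙ = 1, so ζ = 1/(2·√12) ≈ 0.1443.

ωₙ ≈ 3.464 rad/s, ζ ≈ 0.1443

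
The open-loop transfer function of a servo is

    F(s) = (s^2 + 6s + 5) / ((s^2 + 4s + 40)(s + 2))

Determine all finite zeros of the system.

s = -1, -5

Set the numerator to zero: s^2 + 6s + 5 = 0.
Factoring: (s + 1)(s + 5) = 0.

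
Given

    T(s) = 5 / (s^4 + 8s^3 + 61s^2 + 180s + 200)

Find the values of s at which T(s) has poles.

s = -2 + 6j, -2 - 6j, -2 + j, -2 - j

The poles are the roots of the denominator s^4 + 8s^3 + 61s^2 + 180s + 200 = 0.
No real roots exist; factor into two real quadratics: (s^2 + 4s + 40)(s^2 + 4s + 5) = 0.
Each quadratic gives a conjugate pair via the quadratic formula.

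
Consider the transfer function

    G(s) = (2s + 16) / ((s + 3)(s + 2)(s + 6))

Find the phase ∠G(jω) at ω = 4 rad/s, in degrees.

At s = j4: numerator = 16 + j8, denominator = -140 + j80.
∠G = ∠num − ∠den = 26.565° − (150.26°) = -123.7°.

∠G(j4) ≈ -123.7°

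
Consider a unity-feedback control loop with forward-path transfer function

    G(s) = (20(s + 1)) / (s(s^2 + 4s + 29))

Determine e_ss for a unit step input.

G(s) has one pole at the origin.
This is a Type 1 system; for a step input the steady-state error is zero.

e_ss = 0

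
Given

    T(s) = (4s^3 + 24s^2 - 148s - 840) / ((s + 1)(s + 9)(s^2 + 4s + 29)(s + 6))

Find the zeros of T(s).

s = -7, -5, 6

Set the numerator to zero: 4s^3 + 24s^2 - 148s - 840 = 0, i.e. 4·(s^3 + 6s^2 - 37s - 210) = 0.
Factoring: (s + 7)(s + 5)(s - 6) = 0.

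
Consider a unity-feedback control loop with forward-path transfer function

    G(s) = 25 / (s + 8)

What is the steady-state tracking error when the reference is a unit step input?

G(s) has no poles at the origin.
This is a Type 0 system. Kp = lim_{s→0} G(s) = 25/8.
e_ss = 1/(1 + Kp) = 1/(1 + 25/8) = 8/33 ≈ 0.2424.

e_ss = 0.2424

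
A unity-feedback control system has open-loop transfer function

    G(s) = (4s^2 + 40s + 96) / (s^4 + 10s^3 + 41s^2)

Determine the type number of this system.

Type 2

Factor s from the denominator: s^4 + 10s^3 + 41s^2 = s^2·(s^2 + 10s + 41).
There are 2 poles at the origin, so the system is Type 2.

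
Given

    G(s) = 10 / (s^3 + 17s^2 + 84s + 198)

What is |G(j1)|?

|G(j1)| ≈ 0.05022

Substitute s = j1: numerator = 10, denominator = 181 + j83.
|G(j1)| = |10| / |181 + j83| = 10 / 199.12 ≈ 0.05022.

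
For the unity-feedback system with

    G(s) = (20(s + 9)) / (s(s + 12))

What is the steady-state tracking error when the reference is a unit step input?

G(s) has one pole at the origin.
This is a Type 1 system; for a step input the steady-state error is zero.

e_ss = 0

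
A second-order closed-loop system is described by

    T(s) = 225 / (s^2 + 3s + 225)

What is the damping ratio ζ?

Compare the denominator to the standard form s^2 + 2ζωₙs + ωₙ².
ωₙ² = 225, so ωₙ = 15 rad/s.
2ζωₙ = 3, so ζ = 3/(2·15) = 0.1.

ζ = 0.1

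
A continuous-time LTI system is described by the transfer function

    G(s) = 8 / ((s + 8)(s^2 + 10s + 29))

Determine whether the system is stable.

stable

The poles can be read from the denominator factors: s = -8, -5 + 2j, -5 - 2j.
Since all poles lie strictly in the left half-plane, the system is stable.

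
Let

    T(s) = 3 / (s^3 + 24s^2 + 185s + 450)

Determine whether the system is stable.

stable

The denominator s^3 + 24s^2 + 185s + 450 factors as (s + 5)(s + 10)(s + 9), giving poles at s = -5, -10, -9.
Since all poles lie strictly in the left half-plane, the system is stable.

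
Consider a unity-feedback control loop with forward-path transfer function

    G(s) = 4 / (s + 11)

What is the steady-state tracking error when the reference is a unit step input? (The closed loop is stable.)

G(s) has no poles at the origin.
This is a Type 0 system. Kp = lim_{s→0} G(s) = 4/11.
e_ss = 1/(1 + Kp) = 1/(1 + 4/11) = 11/15 ≈ 0.7333.

e_ss = 0.7333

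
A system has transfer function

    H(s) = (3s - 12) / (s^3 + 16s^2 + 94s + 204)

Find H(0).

H(0) = -1/17 ≈ -0.05882

Set s = 0: H(0) = (-12) / (204) = -1/17.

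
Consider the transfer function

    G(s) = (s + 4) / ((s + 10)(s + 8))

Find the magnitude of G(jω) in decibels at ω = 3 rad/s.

Substitute s = j3: numerator = 4 + j3, denominator = 71 + j54.
|G(j3)| = |4 + j3| / |71 + j54| = 5 / 89.202 ≈ 0.05605.
In decibels: 20·log₁₀(0.05605) ≈ -25.0 dB.

|G(j3)|_dB ≈ -25.0 dB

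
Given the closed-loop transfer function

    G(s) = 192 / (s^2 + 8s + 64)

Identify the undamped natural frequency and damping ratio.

ωₙ = 8 rad/s, ζ = 0.5

Compare the denominator to the standard form s^2 + 2ζωₙs + ωₙ².
ωₙ² = 64, so ωₙ = 8 rad/s.
2ζωₙ = 8, so ζ = 8/(2·8) = 0.5.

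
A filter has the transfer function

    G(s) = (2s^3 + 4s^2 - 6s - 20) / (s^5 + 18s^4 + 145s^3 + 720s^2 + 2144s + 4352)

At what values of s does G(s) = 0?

Set the numerator to zero: 2s^3 + 4s^2 - 6s - 20 = 0, i.e. 2·(s^3 + 2s^2 - 3s - 10) = 0.
Factoring: (s^2 + 4s + 5)(s - 2) = 0.

s = -2 ± j, 2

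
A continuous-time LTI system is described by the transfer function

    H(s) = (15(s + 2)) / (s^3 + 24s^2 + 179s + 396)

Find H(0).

H(0) = 5/66 ≈ 0.07576

Set s = 0: H(0) = (30) / (396) = 5/66.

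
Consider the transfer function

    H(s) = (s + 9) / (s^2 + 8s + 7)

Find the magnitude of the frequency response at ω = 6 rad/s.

Substitute s = j6: numerator = 9 + j6, denominator = -29 + j48.
|H(j6)| = |9 + j6| / |-29 + j48| = 10.817 / 56.080 ≈ 0.1929.

|H(j6)| ≈ 0.1929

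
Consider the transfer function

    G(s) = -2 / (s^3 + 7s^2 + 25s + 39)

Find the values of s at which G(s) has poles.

s = -3, -2 ± 3j

The poles are the roots of the denominator s^3 + 7s^2 + 25s + 39 = 0.
Trying s = -3: the polynomial evaluates to 0, so (s + 3) is a factor.
Dividing out leaves s^2 + 4s + 13 = 0.
The quadratic formula then gives s = -2 ± 3j.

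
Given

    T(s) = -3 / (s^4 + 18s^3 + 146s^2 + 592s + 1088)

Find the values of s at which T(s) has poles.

s = -4 ± 4j, -5 ± 3j

The poles are the roots of the denominator s^4 + 18s^3 + 146s^2 + 592s + 1088 = 0.
No real roots exist; factor into two real quadratics: (s^2 + 8s + 32)(s^2 + 10s + 34) = 0.
Each quadratic gives a conjugate pair via the quadratic formula.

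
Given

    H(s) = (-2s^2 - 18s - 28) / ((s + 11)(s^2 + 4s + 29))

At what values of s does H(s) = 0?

Set the numerator to zero: -2s^2 - 18s - 28 = 0, i.e. -2·(s^2 + 9s + 14) = 0.
Factoring: (s + 2)(s + 7) = 0.

s = -2, -7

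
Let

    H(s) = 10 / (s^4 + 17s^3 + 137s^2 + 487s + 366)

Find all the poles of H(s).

s = -5 ± 6j, -6, -1

The poles are the roots of the denominator s^4 + 17s^3 + 137s^2 + 487s + 366 = 0.
Trying s = -6: the polynomial evaluates to 0, so (s + 6) is a factor.
Dividing out leaves s^3 + 11s^2 + 71s + 61 = 0.
This factors further as (s^2 + 10s + 61)(s + 1) = 0.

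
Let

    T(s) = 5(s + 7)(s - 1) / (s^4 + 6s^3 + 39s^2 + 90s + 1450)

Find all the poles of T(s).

s = -5 ± 5j, 2 ± 5j

The poles are the roots of the denominator s^4 + 6s^3 + 39s^2 + 90s + 1450 = 0.
No real roots exist; factor into two real quadratics: (s^2 + 10s + 50)(s^2 - 4s + 29) = 0.
Each quadratic gives a conjugate pair via the quadratic formula.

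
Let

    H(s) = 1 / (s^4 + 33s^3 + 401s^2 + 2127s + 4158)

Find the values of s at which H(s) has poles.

s = -11, -6, -7, -9

The poles are the roots of the denominator s^4 + 33s^3 + 401s^2 + 2127s + 4158 = 0.
Trying s = -11: the polynomial evaluates to 0, so (s + 11) is a factor.
Dividing out leaves s^3 + 22s^2 + 159s + 378 = 0.
This factors further as (s + 6)(s + 7)(s + 9) = 0.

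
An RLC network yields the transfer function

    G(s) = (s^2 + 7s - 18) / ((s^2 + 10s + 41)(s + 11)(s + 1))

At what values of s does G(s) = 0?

s = 2, -9

Set the numerator to zero: s^2 + 7s - 18 = 0.
Factoring: (s - 2)(s + 9) = 0.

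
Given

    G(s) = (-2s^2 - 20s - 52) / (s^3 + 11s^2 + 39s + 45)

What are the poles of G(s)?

s = -3, -3, -5

The poles are the roots of the denominator s^3 + 11s^2 + 39s + 45 = 0.
Trying s = -3: the polynomial evaluates to 0, so (s + 3) is a factor.
Dividing out leaves s^2 + 8s + 15 = 0.
Factoring the quadratic: (s + 3)(s + 5) = 0.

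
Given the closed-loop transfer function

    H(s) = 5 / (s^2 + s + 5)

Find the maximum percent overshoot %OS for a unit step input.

%OS ≈ 48.6%

Comparing s^2 + s + 5 to s^2 + 2ζωₙs + ωₙ²: ωₙ = √5 ≈ 2.236 rad/s and ζ = 1/(2·√5) ≈ 0.2236.
%OS = 100·exp(−πζ/√(1−ζ²)) = 100·exp(−π·0.2236/√(1−0.2236²)) ≈ 48.6%.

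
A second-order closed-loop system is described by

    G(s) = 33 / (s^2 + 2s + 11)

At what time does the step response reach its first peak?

t_p ≈ 0.9935 s

Comparing s^2 + 2s + 11 to s^2 + 2ζωₙs + ωₙ²: ωₙ = √11 ≈ 3.317 rad/s and ζ = 2/(2·√11) ≈ 0.3015.
ζωₙ = 2/2 = 1, so ω_d = ωₙ√(1−ζ²) = √(ωₙ² − (ζωₙ)²) = √(11 − 1²) = √10 ≈ 3.162 rad/s.
t_p = π/ω_d = π/3.162 ≈ 0.9935 s.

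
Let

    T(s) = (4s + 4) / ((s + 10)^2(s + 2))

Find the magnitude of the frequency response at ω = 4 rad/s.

|T(j4)| ≈ 0.03179

Substitute s = j4: numerator = 4 + j16, denominator = -152 + j496.
|T(j4)| = |4 + j16| / |-152 + j496| = 16.492 / 518.77 ≈ 0.03179.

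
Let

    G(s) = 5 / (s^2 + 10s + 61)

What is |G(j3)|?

Substitute s = j3: numerator = 5, denominator = 52 + j30.
|G(j3)| = |5| / |52 + j30| = 5 / 60.033 ≈ 0.08329.

|G(j3)| ≈ 0.08329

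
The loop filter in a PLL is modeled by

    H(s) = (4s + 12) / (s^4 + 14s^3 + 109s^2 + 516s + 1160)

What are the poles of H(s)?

The poles are the roots of the denominator s^4 + 14s^3 + 109s^2 + 516s + 1160 = 0.
No real roots exist; factor into two real quadratics: (s^2 + 10s + 29)(s^2 + 4s + 40) = 0.
Each quadratic gives a conjugate pair via the quadratic formula.

s = -5 + 2j, -5 - 2j, -2 + 6j, -2 - 6j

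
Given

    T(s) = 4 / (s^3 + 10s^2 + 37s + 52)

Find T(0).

Set s = 0: T(0) = (4) / (52) = 1/13.

T(0) = 1/13 ≈ 0.07692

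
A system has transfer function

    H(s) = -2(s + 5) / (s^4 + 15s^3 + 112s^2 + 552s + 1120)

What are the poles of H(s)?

The poles are the roots of the denominator s^4 + 15s^3 + 112s^2 + 552s + 1120 = 0.
Trying s = -7: the polynomial evaluates to 0, so (s + 7) is a factor.
Dividing out leaves s^3 + 8s^2 + 56s + 160 = 0.
This factors further as (s^2 + 4s + 40)(s + 4) = 0.

s = -2 + 6j, -2 - 6j, -7, -4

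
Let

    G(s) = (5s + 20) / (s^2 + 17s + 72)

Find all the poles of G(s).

s = -9, -8

The poles are the roots of the denominator s^2 + 17s + 72 = 0.
Factoring: (s + 9)(s + 8) = 0, so s = -9 and s = -8.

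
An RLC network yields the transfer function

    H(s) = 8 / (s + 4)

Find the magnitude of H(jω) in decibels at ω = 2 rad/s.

|H(j2)|_dB ≈ 5.05 dB

Substitute s = j2: numerator = 8, denominator = 4 + j2.
|H(j2)| = |8| / |4 + j2| = 8 / 4.4721 ≈ 1.789.
In decibels: 20·log₁₀(1.789) ≈ 5.05 dB.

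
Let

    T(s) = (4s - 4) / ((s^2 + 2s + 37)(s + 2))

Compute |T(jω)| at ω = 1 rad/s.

Substitute s = j1: numerator = -4 + j4, denominator = 70 + j40.
|T(j1)| = |-4 + j4| / |70 + j40| = 5.6569 / 80.623 ≈ 0.07016.

|T(j1)| ≈ 0.07016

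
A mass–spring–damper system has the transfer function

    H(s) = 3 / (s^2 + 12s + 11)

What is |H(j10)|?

Substitute s = j10: numerator = 3, denominator = -89 + j120.
|H(j10)| = |3| / |-89 + j120| = 3 / 149.40 ≈ 0.02008.

|H(j10)| ≈ 0.02008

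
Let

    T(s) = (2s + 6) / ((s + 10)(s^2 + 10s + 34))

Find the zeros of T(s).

Set the numerator to zero: 2s + 6 = 0, i.e. 2·(s + 3) = 0.
So s = -3.

s = -3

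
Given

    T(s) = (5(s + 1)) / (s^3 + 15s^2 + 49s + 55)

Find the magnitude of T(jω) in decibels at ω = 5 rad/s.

Substitute s = j5: numerator = 5 + j25, denominator = -320 + j120.
|T(j5)| = |5 + j25| / |-320 + j120| = 25.495 / 341.76 ≈ 0.07460.
In decibels: 20·log₁₀(0.07460) ≈ -22.5 dB.

|T(j5)|_dB ≈ -22.5 dB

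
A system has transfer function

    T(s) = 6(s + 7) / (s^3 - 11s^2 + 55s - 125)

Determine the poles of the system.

The poles are the roots of the denominator s^3 - 11s^2 + 55s - 125 = 0.
Trying s = 5: the polynomial evaluates to 0, so (s - 5) is a factor.
Dividing out leaves s^2 - 6s + 25 = 0.
The quadratic formula then gives s = 3 ± 4j.

s = 3 + 4j, 3 - 4j, 5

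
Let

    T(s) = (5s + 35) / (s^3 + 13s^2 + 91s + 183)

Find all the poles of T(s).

s = -5 ± 6j, -3

The poles are the roots of the denominator s^3 + 13s^2 + 91s + 183 = 0.
Trying s = -3: the polynomial evaluates to 0, so (s + 3) is a factor.
Dividing out leaves s^2 + 10s + 61 = 0.
The quadratic formula then gives s = -5 ± 6j.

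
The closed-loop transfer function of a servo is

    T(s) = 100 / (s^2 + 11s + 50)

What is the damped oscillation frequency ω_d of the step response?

ω_d ≈ 4.444 rad/s

Comparing s^2 + 11s + 50 to s^2 + 2ζωₙs + ωₙ²: ωₙ = √50 ≈ 7.071 rad/s and ζ = 11/(2·√50) ≈ 0.7778.
ζωₙ = 11/2 = 5.5, so ω_d = ωₙ√(1−ζ²) = √(ωₙ² − (ζωₙ)²) = √(50 − 5.5²) = √19.75 ≈ 4.444 rad/s.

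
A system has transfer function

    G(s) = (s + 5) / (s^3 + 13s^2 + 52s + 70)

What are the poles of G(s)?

The poles are the roots of the denominator s^3 + 13s^2 + 52s + 70 = 0.
Trying s = -7: the polynomial evaluates to 0, so (s + 7) is a factor.
Dividing out leaves s^2 + 6s + 10 = 0.
The quadratic formula then gives s = -3 ± 1j.

s = -3 + j, -3 - j, -7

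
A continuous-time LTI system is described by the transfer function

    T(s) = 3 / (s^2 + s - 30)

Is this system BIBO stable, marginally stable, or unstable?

The denominator s^2 + s - 30 factors as (s + 6)(s - 5), giving poles at s = -6, 5.
Since the pole(s) at s = 5 lie in the right half-plane, the system is unstable.

unstable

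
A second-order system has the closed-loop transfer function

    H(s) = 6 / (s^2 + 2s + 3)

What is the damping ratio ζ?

Compare the denominator to the standard form s^2 + 2ζωₙs + ωₙ².
ωₙ² = 3, so ωₙ = √3 ≈ 1.732 rad/s.
2ζωₙ = 2, so ζ = 2/(2·√3) ≈ 0.5774.

ζ ≈ 0.5774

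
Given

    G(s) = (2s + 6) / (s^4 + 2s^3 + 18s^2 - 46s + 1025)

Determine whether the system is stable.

The denominator s^4 + 2s^3 + 18s^2 - 46s + 1025 factors as (s^2 + 8s + 41)(s^2 - 6s + 25), giving poles at s = -4 ± 5j, 3 ± 4j.
Since the pole(s) at s = 3 + 4j, 3 - 4j lie in the right half-plane, the system is unstable.

unstable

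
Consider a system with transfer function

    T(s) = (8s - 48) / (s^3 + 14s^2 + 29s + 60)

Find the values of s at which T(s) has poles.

The poles are the roots of the denominator s^3 + 14s^2 + 29s + 60 = 0.
Trying s = -12: the polynomial evaluates to 0, so (s + 12) is a factor.
Dividing out leaves s^2 + 2s + 5 = 0.
The quadratic formula then gives s = -1 ± 2j.

s = -1 ± 2j, -12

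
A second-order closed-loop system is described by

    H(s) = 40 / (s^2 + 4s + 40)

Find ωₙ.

ωₙ ≈ 6.325 rad/s

Compare the denominator to the standard form s^2 + 2ζωₙs + ωₙ².
ωₙ² = 40, so ωₙ = √40 ≈ 6.325 rad/s.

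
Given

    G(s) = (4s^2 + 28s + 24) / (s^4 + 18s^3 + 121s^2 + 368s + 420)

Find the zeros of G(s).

s = -1, -6

Set the numerator to zero: 4s^2 + 28s + 24 = 0, i.e. 4·(s^2 + 7s + 6) = 0.
Factoring: (s + 1)(s + 6) = 0.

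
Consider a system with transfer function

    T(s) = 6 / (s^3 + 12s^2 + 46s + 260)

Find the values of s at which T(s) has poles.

The poles are the roots of the denominator s^3 + 12s^2 + 46s + 260 = 0.
Trying s = -10: the polynomial evaluates to 0, so (s + 10) is a factor.
Dividing out leaves s^2 + 2s + 26 = 0.
The quadratic formula then gives s = -1 ± 5j.

s = -10, -1 ± 5j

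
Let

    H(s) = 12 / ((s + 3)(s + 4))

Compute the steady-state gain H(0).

H(0) = 1

At s = 0 each factor (s + a) contributes a and each (s^2 + bs + c) contributes c.
H(0) = 12·1 / ((3) · (4)) = 12/12 = 1.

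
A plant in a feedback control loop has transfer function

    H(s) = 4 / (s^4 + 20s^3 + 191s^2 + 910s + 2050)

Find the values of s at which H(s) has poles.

The poles are the roots of the denominator s^4 + 20s^3 + 191s^2 + 910s + 2050 = 0.
No real roots exist; factor into two real quadratics: (s^2 + 10s + 41)(s^2 + 10s + 50) = 0.
Each quadratic gives a conjugate pair via the quadratic formula.

s = -5 + 4j, -5 - 4j, -5 + 5j, -5 - 5j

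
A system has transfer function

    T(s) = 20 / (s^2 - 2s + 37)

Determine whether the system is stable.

unstable

The denominator s^2 - 2s + 37 factors as (s^2 - 2s + 37), giving poles at s = 1 + 6j, 1 - 6j.
Since the pole(s) at s = 1 + 6j, 1 - 6j lie in the right half-plane, the system is unstable.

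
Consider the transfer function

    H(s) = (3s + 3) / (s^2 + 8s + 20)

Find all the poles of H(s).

s = -4 + 2j, -4 - 2j

The poles are the roots of the denominator s^2 + 8s + 20 = 0.
Using the quadratic formula: s = (-8 ± √(-16))/2 = -4 ± 2j.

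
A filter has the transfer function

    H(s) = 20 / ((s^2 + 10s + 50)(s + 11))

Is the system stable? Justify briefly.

stable

The poles can be read from the denominator factors: s = -5 ± 5j, -11.
Since all poles lie strictly in the left half-plane, the system is stable.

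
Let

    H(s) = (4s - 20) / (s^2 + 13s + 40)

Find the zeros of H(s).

s = 5

Set the numerator to zero: 4s - 20 = 0, i.e. 4·(s - 5) = 0.
So s = 5.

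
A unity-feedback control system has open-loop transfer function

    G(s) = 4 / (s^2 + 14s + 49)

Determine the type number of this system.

Type 0

The denominator has no factor of s at the origin — no free integrator — so this is a Type 0 system.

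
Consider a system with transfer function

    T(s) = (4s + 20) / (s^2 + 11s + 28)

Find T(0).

Set s = 0: T(0) = (20) / (28) = 5/7.

T(0) = 5/7 ≈ 0.7143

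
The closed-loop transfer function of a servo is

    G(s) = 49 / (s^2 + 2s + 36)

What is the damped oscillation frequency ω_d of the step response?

ω_d ≈ 5.916 rad/s

Comparing s^2 + 2s + 36 to s^2 + 2ζωₙs + ωₙ²: ωₙ = 6 rad/s and ζ = 2/(2·6) ≈ 0.1667.
ζωₙ = 2/2 = 1, so ω_d = ωₙ√(1−ζ²) = √(ωₙ² − (ζωₙ)²) = √(36 − 1²) = √35 ≈ 5.916 rad/s.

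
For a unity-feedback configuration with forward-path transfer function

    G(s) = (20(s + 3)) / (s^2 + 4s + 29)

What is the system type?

The denominator has no factor of s at the origin — no free integrator — so this is a Type 0 system.

Type 0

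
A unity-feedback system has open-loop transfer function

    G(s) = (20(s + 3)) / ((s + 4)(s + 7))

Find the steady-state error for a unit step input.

G(s) has no poles at the origin.
This is a Type 0 system. Kp = lim_{s→0} G(s) = 60/28 = 15/7.
e_ss = 1/(1 + Kp) = 1/(1 + 15/7) = 7/22 ≈ 0.3182.

e_ss = 0.3182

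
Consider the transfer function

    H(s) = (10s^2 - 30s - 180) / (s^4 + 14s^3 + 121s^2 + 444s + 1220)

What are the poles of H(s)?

The poles are the roots of the denominator s^4 + 14s^3 + 121s^2 + 444s + 1220 = 0.
No real roots exist; factor into two real quadratics: (s^2 + 4s + 20)(s^2 + 10s + 61) = 0.
Each quadratic gives a conjugate pair via the quadratic formula.

s = -2 + 4j, -2 - 4j, -5 + 6j, -5 - 6j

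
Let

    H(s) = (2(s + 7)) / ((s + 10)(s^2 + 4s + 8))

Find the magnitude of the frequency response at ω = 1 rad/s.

|H(j1)| ≈ 0.1745

Substitute s = j1: numerator = 14 + j2, denominator = 66 + j47.
|H(j1)| = |14 + j2| / |66 + j47| = 14.142 / 81.025 ≈ 0.1745.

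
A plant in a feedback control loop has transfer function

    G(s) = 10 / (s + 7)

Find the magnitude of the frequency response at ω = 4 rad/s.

|G(j4)| ≈ 1.240

Substitute s = j4: numerator = 10, denominator = 7 + j4.
|G(j4)| = |10| / |7 + j4| = 10 / 8.0623 ≈ 1.240.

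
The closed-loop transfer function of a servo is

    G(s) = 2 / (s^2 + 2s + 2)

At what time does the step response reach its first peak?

t_p ≈ 3.142 s

Comparing s^2 + 2s + 2 to s^2 + 2ζωₙs + ωₙ²: ωₙ = √2 ≈ 1.414 rad/s and ζ = 2/(2·√2) ≈ 0.7071.
ζωₙ = 2/2 = 1, so ω_d = ωₙ√(1−ζ²) = √(ωₙ² − (ζωₙ)²) = √(2 − 1²) = √1 = 1 rad/s.
t_p = π/ω_d = π/1 ≈ 3.142 s.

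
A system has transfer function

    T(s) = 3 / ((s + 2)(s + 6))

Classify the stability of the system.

stable

The poles can be read from the denominator factors: s = -2, -6.
Since all poles lie strictly in the left half-plane, the system is stable.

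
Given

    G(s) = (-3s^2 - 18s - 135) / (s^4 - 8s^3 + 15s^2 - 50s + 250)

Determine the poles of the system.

The poles are the roots of the denominator s^4 - 8s^3 + 15s^2 - 50s + 250 = 0.
Trying s = 5: the polynomial evaluates to 0, so (s - 5) is a factor.
Dividing out leaves s^3 - 3s^2 - 50 = 0.
This factors further as (s^2 + 2s + 10)(s - 5) = 0.

s = 5, -1 + 3j, -1 - 3j, 5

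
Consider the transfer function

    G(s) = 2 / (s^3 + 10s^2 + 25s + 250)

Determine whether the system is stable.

marginally stable

The denominator s^3 + 10s^2 + 25s + 250 factors as (s^2 + 25)(s + 10), giving poles at s = ±5j, -10.
Since the simple pole(s) at s = 5j, -5j lie on the jω-axis with none in the right half-plane, the system is marginally stable.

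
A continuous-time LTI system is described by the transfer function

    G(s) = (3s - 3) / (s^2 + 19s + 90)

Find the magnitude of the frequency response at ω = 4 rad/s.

Substitute s = j4: numerator = -3 + j12, denominator = 74 + j76.
|G(j4)| = |-3 + j12| / |74 + j76| = 12.369 / 106.08 ≈ 0.1166.

|G(j4)| ≈ 0.1166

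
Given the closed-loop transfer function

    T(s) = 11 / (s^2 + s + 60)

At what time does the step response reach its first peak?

Comparing s^2 + s + 60 to s^2 + 2ζωₙs + ωₙ²: ωₙ = √60 ≈ 7.746 rad/s and ζ = 1/(2·√60) ≈ 0.06455.
ζωₙ = 1/2 = 0.5, so ω_d = ωₙ√(1−ζ²) = √(ωₙ² − (ζωₙ)²) = √(60 − 0.5²) = √59.75 ≈ 7.730 rad/s.
t_p = π/ω_d = π/7.730 ≈ 0.4064 s.

t_p ≈ 0.4064 s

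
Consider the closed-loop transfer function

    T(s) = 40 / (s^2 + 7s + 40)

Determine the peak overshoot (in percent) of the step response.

%OS ≈ 12.4%

Comparing s^2 + 7s + 40 to s^2 + 2ζωₙs + ωₙ²: ωₙ = √40 ≈ 6.325 rad/s and ζ = 7/(2·√40) ≈ 0.5534.
%OS = 100·exp(−πζ/√(1−ζ²)) = 100·exp(−π·0.5534/√(1−0.5534²)) ≈ 12.4%.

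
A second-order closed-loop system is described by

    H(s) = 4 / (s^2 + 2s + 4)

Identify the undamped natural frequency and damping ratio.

Compare the denominator to the standard form s^2 + 2ζωₙs + ωₙ².
ωₙ² = 4, so ωₙ = 2 rad/s.
2ζωₙ = 2, so ζ = 2/(2·2) = 0.5.
With ζ = 0.5 the response is underdamped.

ωₙ = 2 rad/s, ζ = 0.5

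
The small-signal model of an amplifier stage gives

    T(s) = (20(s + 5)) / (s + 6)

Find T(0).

Set s = 0: T(0) = (100) / (6) = 50/3.

T(0) = 50/3 ≈ 16.67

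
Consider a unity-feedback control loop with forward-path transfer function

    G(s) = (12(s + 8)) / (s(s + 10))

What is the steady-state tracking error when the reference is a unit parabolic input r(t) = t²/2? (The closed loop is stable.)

e_ss = ∞

G(s) has one pole at the origin.
This is a Type 1 system; Ka = lim_{s→0} s^2·G(s) = 0, so the steady-state error for a parabola input is infinite.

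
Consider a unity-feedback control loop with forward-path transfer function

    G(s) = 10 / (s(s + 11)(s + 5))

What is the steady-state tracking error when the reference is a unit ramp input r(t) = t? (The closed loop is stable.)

G(s) has one pole at the origin.
This is a Type 1 system. Kv = lim_{s→0} s·G(s) = 10/55 = 2/11.
e_ss = 1/Kv = 1/(2/11) = 11/2 ≈ 5.500.

e_ss = 5.500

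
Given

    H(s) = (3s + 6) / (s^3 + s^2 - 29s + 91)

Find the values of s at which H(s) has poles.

s = 3 ± 2j, -7

The poles are the roots of the denominator s^3 + s^2 - 29s + 91 = 0.
Trying s = -7: the polynomial evaluates to 0, so (s + 7) is a factor.
Dividing out leaves s^2 - 6s + 13 = 0.
The quadratic formula then gives s = 3 ± 2j.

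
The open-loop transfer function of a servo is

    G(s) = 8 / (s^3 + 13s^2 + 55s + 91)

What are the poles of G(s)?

The poles are the roots of the denominator s^3 + 13s^2 + 55s + 91 = 0.
Trying s = -7: the polynomial evaluates to 0, so (s + 7) is a factor.
Dividing out leaves s^2 + 6s + 13 = 0.
The quadratic formula then gives s = -3 ± 2j.

s = -7, -3 + 2j, -3 - 2j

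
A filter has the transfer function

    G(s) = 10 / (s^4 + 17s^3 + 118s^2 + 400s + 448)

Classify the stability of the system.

The denominator s^4 + 17s^3 + 118s^2 + 400s + 448 factors as (s + 2)(s^2 + 8s + 32)(s + 7), giving poles at s = -2, -4 + 4j, -4 - 4j, -7.
Since all poles lie strictly in the left half-plane, the system is stable.

stable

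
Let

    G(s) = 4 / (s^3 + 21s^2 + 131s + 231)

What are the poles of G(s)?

s = -11, -7, -3

The poles are the roots of the denominator s^3 + 21s^2 + 131s + 231 = 0.
Trying s = -11: the polynomial evaluates to 0, so (s + 11) is a factor.
Dividing out leaves s^2 + 10s + 21 = 0.
Factoring the quadratic: (s + 7)(s + 3) = 0.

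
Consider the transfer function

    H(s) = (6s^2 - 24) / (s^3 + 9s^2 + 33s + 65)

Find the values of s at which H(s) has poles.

The poles are the roots of the denominator s^3 + 9s^2 + 33s + 65 = 0.
Trying s = -5: the polynomial evaluates to 0, so (s + 5) is a factor.
Dividing out leaves s^2 + 4s + 13 = 0.
The quadratic formula then gives s = -2 ± 3j.

s = -2 + 3j, -2 - 3j, -5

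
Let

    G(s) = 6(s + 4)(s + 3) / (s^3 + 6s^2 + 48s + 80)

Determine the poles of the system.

The poles are the roots of the denominator s^3 + 6s^2 + 48s + 80 = 0.
Trying s = -2: the polynomial evaluates to 0, so (s + 2) is a factor.
Dividing out leaves s^2 + 4s + 40 = 0.
The quadratic formula then gives s = -2 ± 6j.

s = -2 + 6j, -2 - 6j, -2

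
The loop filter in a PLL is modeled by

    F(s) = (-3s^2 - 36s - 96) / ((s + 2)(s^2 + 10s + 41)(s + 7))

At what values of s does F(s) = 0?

s = -4, -8

Set the numerator to zero: -3s^2 - 36s - 96 = 0, i.e. -3·(s^2 + 12s + 32) = 0.
Factoring: (s + 4)(s + 8) = 0.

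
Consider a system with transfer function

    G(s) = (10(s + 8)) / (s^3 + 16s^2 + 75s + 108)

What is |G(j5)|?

Substitute s = j5: numerator = 80 + j50, denominator = -292 + j250.
|G(j5)| = |80 + j50| / |-292 + j250| = 94.340 / 384.40 ≈ 0.2454.

|G(j5)| ≈ 0.2454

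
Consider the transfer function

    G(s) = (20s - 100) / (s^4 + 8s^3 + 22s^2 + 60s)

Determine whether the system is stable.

marginally stable

The denominator s^4 + 8s^3 + 22s^2 + 60s factors as s(s^2 + 2s + 10)(s + 6), giving poles at s = 0, -1 + 3j, -1 - 3j, -6.
Since the simple pole(s) at s = 0 lie on the jω-axis with none in the right half-plane, the system is marginally stable.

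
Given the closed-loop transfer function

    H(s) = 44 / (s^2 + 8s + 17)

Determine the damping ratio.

Compare the denominator to the standard form s^2 + 2ζωₙs + ωₙ².
ωₙ² = 17, so ωₙ = √17 ≈ 4.123 rad/s.
2ζωₙ = 8, so ζ = 8/(2·√17) ≈ 0.9701.
With ζ = 0.9701 the response is underdamped.

ζ ≈ 0.9701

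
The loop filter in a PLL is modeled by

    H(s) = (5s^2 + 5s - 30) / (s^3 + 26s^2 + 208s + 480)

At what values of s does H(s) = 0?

s = -3, 2

Set the numerator to zero: 5s^2 + 5s - 30 = 0, i.e. 5·(s^2 + s - 6) = 0.
Factoring: (s + 3)(s - 2) = 0.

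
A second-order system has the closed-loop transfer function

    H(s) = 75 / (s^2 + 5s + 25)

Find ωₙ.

Compare the denominator to the standard form s^2 + 2ζωₙs + ωₙ².
ωₙ² = 25, so ωₙ = 5 rad/s.

ωₙ = 5 rad/s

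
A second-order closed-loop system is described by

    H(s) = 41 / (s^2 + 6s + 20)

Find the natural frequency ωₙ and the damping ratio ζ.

Compare the denominator to the standard form s^2 + 2ζωₙs + ωₙ².
ωₙ² = 20, so ωₙ = √20 ≈ 4.472 rad/s.
2ζωₙ = 6, so ζ = 6/(2·√20) ≈ 0.6708.
With ζ = 0.6708 the response is underdamped.

ωₙ ≈ 4.472 rad/s, ζ ≈ 0.6708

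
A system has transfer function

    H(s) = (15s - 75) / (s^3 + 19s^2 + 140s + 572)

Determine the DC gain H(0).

H(0) = -75/572 ≈ -0.1311

Set s = 0: H(0) = (-75) / (572) = -75/572.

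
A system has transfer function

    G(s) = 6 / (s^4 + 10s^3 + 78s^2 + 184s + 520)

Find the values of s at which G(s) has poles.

s = -1 + 3j, -1 - 3j, -4 + 6j, -4 - 6j

The poles are the roots of the denominator s^4 + 10s^3 + 78s^2 + 184s + 520 = 0.
No real roots exist; factor into two real quadratics: (s^2 + 2s + 10)(s^2 + 8s + 52) = 0.
Each quadratic gives a conjugate pair via the quadratic formula.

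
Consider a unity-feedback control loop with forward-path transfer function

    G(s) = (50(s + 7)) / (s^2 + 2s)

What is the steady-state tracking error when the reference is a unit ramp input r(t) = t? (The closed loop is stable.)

e_ss = 0.005714

G(s) has one pole at the origin.
This is a Type 1 system. Kv = lim_{s→0} s·G(s) = 350/2 = 175.
e_ss = 1/Kv = 1/(175) = 1/175 ≈ 0.005714.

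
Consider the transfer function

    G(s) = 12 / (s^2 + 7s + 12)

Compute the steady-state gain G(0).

Set s = 0: G(0) = (12) / (12) = 1.

G(0) = 1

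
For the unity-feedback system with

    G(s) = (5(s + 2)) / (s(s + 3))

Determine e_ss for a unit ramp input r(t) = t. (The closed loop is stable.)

e_ss = 0.3000

G(s) has one pole at the origin.
This is a Type 1 system. Kv = lim_{s→0} s·G(s) = 10/3.
e_ss = 1/Kv = 1/(10/3) = 3/10 ≈ 0.3000.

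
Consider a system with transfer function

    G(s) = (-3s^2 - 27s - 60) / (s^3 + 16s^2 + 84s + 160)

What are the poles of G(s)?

The poles are the roots of the denominator s^3 + 16s^2 + 84s + 160 = 0.
Trying s = -8: the polynomial evaluates to 0, so (s + 8) is a factor.
Dividing out leaves s^2 + 8s + 20 = 0.
The quadratic formula then gives s = -4 ± 2j.

s = -4 + 2j, -4 - 2j, -8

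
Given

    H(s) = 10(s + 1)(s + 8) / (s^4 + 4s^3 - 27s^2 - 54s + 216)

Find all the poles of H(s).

The poles are the roots of the denominator s^4 + 4s^3 - 27s^2 - 54s + 216 = 0.
Trying s = -4: the polynomial evaluates to 0, so (s + 4) is a factor.
Dividing out leaves s^3 - 27s + 54 = 0.
This factors further as (s - 3)^2(s + 6) = 0.

s = -4, 3, -6, 3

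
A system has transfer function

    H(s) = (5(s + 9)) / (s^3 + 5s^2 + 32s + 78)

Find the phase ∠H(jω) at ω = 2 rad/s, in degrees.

∠H(j2) ≈ -31.47°

At s = j2: numerator = 45 + j10, denominator = 58 + j56.
∠H = ∠num − ∠den = 12.529° − (43.995°) = -31.47°.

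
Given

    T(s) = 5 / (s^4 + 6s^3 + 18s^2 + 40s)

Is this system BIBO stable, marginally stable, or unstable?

The denominator s^4 + 6s^3 + 18s^2 + 40s factors as s(s + 4)(s^2 + 2s + 10), giving poles at s = 0, -4, -1 + 3j, -1 - 3j.
Since the simple pole(s) at s = 0 lie on the jω-axis with none in the right half-plane, the system is marginally stable.

marginally stable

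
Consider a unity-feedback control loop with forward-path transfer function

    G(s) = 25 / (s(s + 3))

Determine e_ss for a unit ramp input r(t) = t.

e_ss = 0.1200

G(s) has one pole at the origin.
This is a Type 1 system. Kv = lim_{s→0} s·G(s) = 25/3.
e_ss = 1/Kv = 1/(25/3) = 3/25 ≈ 0.1200.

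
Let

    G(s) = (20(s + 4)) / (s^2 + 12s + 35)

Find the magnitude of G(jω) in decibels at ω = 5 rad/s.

|G(j5)|_dB ≈ 6.47 dB

Substitute s = j5: numerator = 80 + j100, denominator = 10 + j60.
|G(j5)| = |80 + j100| / |10 + j60| = 128.06 / 60.828 ≈ 2.105.
In decibels: 20·log₁₀(2.105) ≈ 6.47 dB.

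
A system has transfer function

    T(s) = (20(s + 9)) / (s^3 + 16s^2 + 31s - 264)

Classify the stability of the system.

unstable

The denominator s^3 + 16s^2 + 31s - 264 factors as (s + 8)(s - 3)(s + 11), giving poles at s = -8, 3, -11.
Since the pole(s) at s = 3 lie in the right half-plane, the system is unstable.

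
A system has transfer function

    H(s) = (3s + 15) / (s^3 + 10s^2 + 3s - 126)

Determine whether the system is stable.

The denominator s^3 + 10s^2 + 3s - 126 factors as (s - 3)(s + 7)(s + 6), giving poles at s = 3, -7, -6.
Since the pole(s) at s = 3 lie in the right half-plane, the system is unstable.

unstable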